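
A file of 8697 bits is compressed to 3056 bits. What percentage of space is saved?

Space savings = (1 - Compressed/Original) × 100%
= (1 - 3056/8697) × 100%
= 64.86%


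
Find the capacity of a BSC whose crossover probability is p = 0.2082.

For BSC with error probability p:
C = 1 - H(p) where H(p) is binary entropy
H(0.2082) = -0.2082 × log₂(0.2082) - 0.7918 × log₂(0.7918)
H(p) = 0.7380
C = 1 - 0.7380 = 0.2620 bits/use


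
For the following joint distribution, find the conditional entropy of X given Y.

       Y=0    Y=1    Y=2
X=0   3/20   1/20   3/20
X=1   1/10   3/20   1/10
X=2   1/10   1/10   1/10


H(X|Y) = Σ_y p(y) H(X|Y=y)
  p(Y=0) = 7/20, H(X|Y=0) = 1.5567
  p(Y=1) = 3/10, H(X|Y=1) = 1.4591
  p(Y=2) = 7/20, H(X|Y=2) = 1.5567
H(X|Y) = 0.3500×1.5567 + 0.3000×1.4591 + 0.3500×1.5567 = 1.5274 bits


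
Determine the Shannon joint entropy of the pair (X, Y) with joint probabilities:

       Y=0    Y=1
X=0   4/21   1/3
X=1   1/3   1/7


H(X,Y) = -Σ p(x,y) log₂ p(x,y)
  p(0,0)=4/21: -0.1905 × log₂(0.1905) = 0.4557
  p(0,1)=1/3: -0.3333 × log₂(0.3333) = 0.5283
  p(1,0)=1/3: -0.3333 × log₂(0.3333) = 0.5283
  p(1,1)=1/7: -0.1429 × log₂(0.1429) = 0.4011
H(X,Y) = 1.9134 bits


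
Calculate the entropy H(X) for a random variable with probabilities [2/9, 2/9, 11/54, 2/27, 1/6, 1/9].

H(X) = -Σ p(x) log₂ p(x)
  -2/9 × log₂(2/9) = 0.4822
  -2/9 × log₂(2/9) = 0.4822
  -11/54 × log₂(11/54) = 0.4676
  -2/27 × log₂(2/27) = 0.2781
  -1/6 × log₂(1/6) = 0.4308
  -1/9 × log₂(1/9) = 0.3522
H(X) = 2.4932 bits


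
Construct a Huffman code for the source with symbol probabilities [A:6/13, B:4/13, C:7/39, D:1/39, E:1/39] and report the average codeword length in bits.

Huffman tree construction:
Combine smallest probabilities repeatedly
Resulting codes:
  A: 0 (length 1)
  B: 11 (length 2)
  C: 101 (length 3)
  D: 1000 (length 4)
  E: 1001 (length 4)
Average length = Σ p(s) × length(s) = 1.8205 bits


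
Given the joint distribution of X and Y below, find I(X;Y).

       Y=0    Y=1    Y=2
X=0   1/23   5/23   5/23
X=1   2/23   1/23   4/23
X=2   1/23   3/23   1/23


H(X) = 1.5099, H(Y) = 1.4910, H(X,Y) = 2.8725
I(X;Y) = H(X) + H(Y) - H(X,Y) = 0.1284 bits


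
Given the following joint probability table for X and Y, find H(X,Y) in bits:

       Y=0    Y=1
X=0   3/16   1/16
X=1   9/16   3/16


H(X,Y) = -Σ p(x,y) log₂ p(x,y)
  p(0,0)=3/16: -0.1875 × log₂(0.1875) = 0.4528
  p(0,1)=1/16: -0.0625 × log₂(0.0625) = 0.2500
  p(1,0)=9/16: -0.5625 × log₂(0.5625) = 0.4669
  p(1,1)=3/16: -0.1875 × log₂(0.1875) = 0.4528
H(X,Y) = 1.6226 bits


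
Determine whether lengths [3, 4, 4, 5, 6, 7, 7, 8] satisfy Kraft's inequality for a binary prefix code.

Kraft inequality: Σ 2^(-l_i) ≤ 1 for prefix-free code
Calculating: 2^(-3) + 2^(-4) + 2^(-4) + 2^(-5) + 2^(-6) + 2^(-7) + 2^(-7) + 2^(-8)
= 0.125 + 0.0625 + 0.0625 + 0.03125 + 0.015625 + 0.0078125 + 0.0078125 + 0.00390625
= 0.3164
Since 0.3164 ≤ 1, prefix-free code exists


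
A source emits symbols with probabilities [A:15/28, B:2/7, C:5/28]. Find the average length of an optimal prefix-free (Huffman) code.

Huffman tree construction:
Combine smallest probabilities repeatedly
Resulting codes:
  A: 1 (length 1)
  B: 01 (length 2)
  C: 00 (length 2)
Average length = Σ p(s) × length(s) = 1.4643 bits


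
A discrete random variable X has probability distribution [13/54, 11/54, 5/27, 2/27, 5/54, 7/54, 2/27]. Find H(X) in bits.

H(X) = -Σ p(x) log₂ p(x)
  -13/54 × log₂(13/54) = 0.4946
  -11/54 × log₂(11/54) = 0.4676
  -5/27 × log₂(5/27) = 0.4505
  -2/27 × log₂(2/27) = 0.2781
  -5/54 × log₂(5/54) = 0.3179
  -7/54 × log₂(7/54) = 0.3821
  -2/27 × log₂(2/27) = 0.2781
H(X) = 2.6690 bits


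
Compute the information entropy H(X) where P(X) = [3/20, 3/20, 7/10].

H(X) = -Σ p(x) log₂ p(x)
  -3/20 × log₂(3/20) = 0.4105
  -3/20 × log₂(3/20) = 0.4105
  -7/10 × log₂(7/10) = 0.3602
H(X) = 1.1813 bits


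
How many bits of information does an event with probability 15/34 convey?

Information content I(x) = -log₂(p(x))
I = -log₂(15/34) = -log₂(0.4412)
I = 1.1806 bits


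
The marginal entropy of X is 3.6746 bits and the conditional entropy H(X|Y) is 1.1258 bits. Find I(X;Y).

I(X;Y) = H(X) - H(X|Y)
I(X;Y) = 3.6746 - 1.1258 = 2.5488 bits


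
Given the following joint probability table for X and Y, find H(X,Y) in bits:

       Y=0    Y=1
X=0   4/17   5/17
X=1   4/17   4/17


H(X,Y) = -Σ p(x,y) log₂ p(x,y)
  p(0,0)=4/17: -0.2353 × log₂(0.2353) = 0.4912
  p(0,1)=5/17: -0.2941 × log₂(0.2941) = 0.5193
  p(1,0)=4/17: -0.2353 × log₂(0.2353) = 0.4912
  p(1,1)=4/17: -0.2353 × log₂(0.2353) = 0.4912
H(X,Y) = 1.9928 bits


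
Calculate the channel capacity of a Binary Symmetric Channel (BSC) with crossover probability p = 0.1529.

For BSC with error probability p:
C = 1 - H(p) where H(p) is binary entropy
H(0.1529) = -0.1529 × log₂(0.1529) - 0.8471 × log₂(0.8471)
H(p) = 0.6171
C = 1 - 0.6171 = 0.3829 bits/use


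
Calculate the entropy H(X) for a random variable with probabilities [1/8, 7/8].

H(X) = -Σ p(x) log₂ p(x)
  -1/8 × log₂(1/8) = 0.3750
  -7/8 × log₂(7/8) = 0.1686
H(X) = 0.5436 bits


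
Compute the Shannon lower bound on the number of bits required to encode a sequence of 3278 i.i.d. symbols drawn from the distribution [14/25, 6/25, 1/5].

Entropy H = 1.4270 bits/symbol
Minimum bits = H × n = 1.4270 × 3278
= 4677.58 bits


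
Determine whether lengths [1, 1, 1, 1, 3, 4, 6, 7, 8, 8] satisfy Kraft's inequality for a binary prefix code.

Kraft inequality: Σ 2^(-l_i) ≤ 1 for prefix-free code
Calculating: 2^(-1) + 2^(-1) + 2^(-1) + 2^(-1) + 2^(-3) + 2^(-4) + 2^(-6) + 2^(-7) + 2^(-8) + 2^(-8)
= 0.5 + 0.5 + 0.5 + 0.5 + 0.125 + 0.0625 + 0.015625 + 0.0078125 + 0.00390625 + 0.00390625
= 2.2188
Since 2.2188 > 1, prefix-free code does not exist


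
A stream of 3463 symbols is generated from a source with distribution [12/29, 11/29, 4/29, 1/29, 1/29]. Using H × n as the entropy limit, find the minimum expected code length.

Entropy H = 1.7865 bits/symbol
Minimum bits = H × n = 1.7865 × 3463
= 6186.61 bits


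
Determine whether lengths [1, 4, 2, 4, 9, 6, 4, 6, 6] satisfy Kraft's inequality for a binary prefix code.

Kraft inequality: Σ 2^(-l_i) ≤ 1 for prefix-free code
Calculating: 2^(-1) + 2^(-4) + 2^(-2) + 2^(-4) + 2^(-9) + 2^(-6) + 2^(-4) + 2^(-6) + 2^(-6)
= 0.5 + 0.0625 + 0.25 + 0.0625 + 0.001953125 + 0.015625 + 0.0625 + 0.015625 + 0.015625
= 0.9863
Since 0.9863 ≤ 1, prefix-free code exists


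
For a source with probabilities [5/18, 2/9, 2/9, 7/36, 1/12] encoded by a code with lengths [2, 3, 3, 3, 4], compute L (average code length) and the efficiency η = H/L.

Average length L = Σ p_i × l_i = 2.8056 bits
Entropy H = 2.2359 bits
Efficiency η = H/L × 100% = 79.69%


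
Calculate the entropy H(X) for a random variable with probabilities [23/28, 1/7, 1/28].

H(X) = -Σ p(x) log₂ p(x)
  -23/28 × log₂(23/28) = 0.2331
  -1/7 × log₂(1/7) = 0.4011
  -1/28 × log₂(1/28) = 0.1717
H(X) = 0.8059 bits


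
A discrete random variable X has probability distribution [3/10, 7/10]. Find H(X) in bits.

H(X) = -Σ p(x) log₂ p(x)
  -3/10 × log₂(3/10) = 0.5211
  -7/10 × log₂(7/10) = 0.3602
H(X) = 0.8813 bits


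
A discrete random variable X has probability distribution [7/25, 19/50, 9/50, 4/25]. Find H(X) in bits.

H(X) = -Σ p(x) log₂ p(x)
  -7/25 × log₂(7/25) = 0.5142
  -19/50 × log₂(19/50) = 0.5305
  -9/50 × log₂(9/50) = 0.4453
  -4/25 × log₂(4/25) = 0.4230
H(X) = 1.9130 bits


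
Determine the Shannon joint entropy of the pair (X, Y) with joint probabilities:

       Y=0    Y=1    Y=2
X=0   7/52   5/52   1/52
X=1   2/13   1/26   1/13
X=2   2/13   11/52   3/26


H(X,Y) = -Σ p(x,y) log₂ p(x,y)
  p(0,0)=7/52: -0.1346 × log₂(0.1346) = 0.3895
  p(0,1)=5/52: -0.0962 × log₂(0.0962) = 0.3249
  p(0,2)=1/52: -0.0192 × log₂(0.0192) = 0.1096
  p(1,0)=2/13: -0.1538 × log₂(0.1538) = 0.4155
  p(1,1)=1/26: -0.0385 × log₂(0.0385) = 0.1808
  p(1,2)=1/13: -0.0769 × log₂(0.0769) = 0.2846
  p(2,0)=2/13: -0.1538 × log₂(0.1538) = 0.4155
  p(2,1)=11/52: -0.2115 × log₂(0.2115) = 0.4741
  p(2,2)=3/26: -0.1154 × log₂(0.1154) = 0.3595
H(X,Y) = 2.9538 bits


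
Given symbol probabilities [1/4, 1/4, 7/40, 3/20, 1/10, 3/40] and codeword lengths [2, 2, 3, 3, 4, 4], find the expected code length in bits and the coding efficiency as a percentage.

Average length L = Σ p_i × l_i = 2.6750 bits
Entropy H = 2.4631 bits
Efficiency η = H/L × 100% = 92.08%


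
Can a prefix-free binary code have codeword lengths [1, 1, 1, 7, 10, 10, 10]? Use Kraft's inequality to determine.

Kraft inequality: Σ 2^(-l_i) ≤ 1 for prefix-free code
Calculating: 2^(-1) + 2^(-1) + 2^(-1) + 2^(-7) + 2^(-10) + 2^(-10) + 2^(-10)
= 0.5 + 0.5 + 0.5 + 0.0078125 + 0.0009765625 + 0.0009765625 + 0.0009765625
= 1.5107
Since 1.5107 > 1, prefix-free code does not exist


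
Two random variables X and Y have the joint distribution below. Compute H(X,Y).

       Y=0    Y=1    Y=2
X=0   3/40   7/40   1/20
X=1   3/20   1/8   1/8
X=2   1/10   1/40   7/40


H(X,Y) = -Σ p(x,y) log₂ p(x,y)
  p(0,0)=3/40: -0.0750 × log₂(0.0750) = 0.2803
  p(0,1)=7/40: -0.1750 × log₂(0.1750) = 0.4401
  p(0,2)=1/20: -0.0500 × log₂(0.0500) = 0.2161
  p(1,0)=3/20: -0.1500 × log₂(0.1500) = 0.4105
  p(1,1)=1/8: -0.1250 × log₂(0.1250) = 0.3750
  p(1,2)=1/8: -0.1250 × log₂(0.1250) = 0.3750
  p(2,0)=1/10: -0.1000 × log₂(0.1000) = 0.3322
  p(2,1)=1/40: -0.0250 × log₂(0.0250) = 0.1330
  p(2,2)=7/40: -0.1750 × log₂(0.1750) = 0.4401
H(X,Y) = 3.0023 bits


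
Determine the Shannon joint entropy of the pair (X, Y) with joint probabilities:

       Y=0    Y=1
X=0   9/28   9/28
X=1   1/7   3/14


H(X,Y) = -Σ p(x,y) log₂ p(x,y)
  p(0,0)=9/28: -0.3214 × log₂(0.3214) = 0.5263
  p(0,1)=9/28: -0.3214 × log₂(0.3214) = 0.5263
  p(1,0)=1/7: -0.1429 × log₂(0.1429) = 0.4011
  p(1,1)=3/14: -0.2143 × log₂(0.2143) = 0.4762
H(X,Y) = 1.9299 bits


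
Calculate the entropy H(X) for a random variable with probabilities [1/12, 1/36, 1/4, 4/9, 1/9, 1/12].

H(X) = -Σ p(x) log₂ p(x)
  -1/12 × log₂(1/12) = 0.2987
  -1/36 × log₂(1/36) = 0.1436
  -1/4 × log₂(1/4) = 0.5000
  -4/9 × log₂(4/9) = 0.5200
  -1/9 × log₂(1/9) = 0.3522
  -1/12 × log₂(1/12) = 0.2987
H(X) = 2.1133 bits


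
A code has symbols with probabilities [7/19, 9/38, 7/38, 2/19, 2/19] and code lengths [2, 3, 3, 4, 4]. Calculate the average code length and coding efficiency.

Average length L = Σ p_i × l_i = 2.8421 bits
Entropy H = 2.1562 bits
Efficiency η = H/L × 100% = 75.87%


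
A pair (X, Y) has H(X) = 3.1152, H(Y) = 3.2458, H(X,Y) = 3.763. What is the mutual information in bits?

I(X;Y) = H(X) + H(Y) - H(X,Y)
I(X;Y) = 3.1152 + 3.2458 - 3.763 = 2.598 bits


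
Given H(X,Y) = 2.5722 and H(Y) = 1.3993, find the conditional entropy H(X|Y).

Chain rule: H(X,Y) = H(X|Y) + H(Y)
H(X|Y) = H(X,Y) - H(Y) = 2.5722 - 1.3993 = 1.1729 bits


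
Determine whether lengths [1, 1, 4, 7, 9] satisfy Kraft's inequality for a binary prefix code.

Kraft inequality: Σ 2^(-l_i) ≤ 1 for prefix-free code
Calculating: 2^(-1) + 2^(-1) + 2^(-4) + 2^(-7) + 2^(-9)
= 0.5 + 0.5 + 0.0625 + 0.0078125 + 0.001953125
= 1.0723
Since 1.0723 > 1, prefix-free code does not exist


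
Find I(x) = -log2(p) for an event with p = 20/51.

Information content I(x) = -log₂(p(x))
I = -log₂(20/51) = -log₂(0.3922)
I = 1.3505 bits


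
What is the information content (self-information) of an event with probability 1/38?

Information content I(x) = -log₂(p(x))
I = -log₂(1/38) = -log₂(0.0263)
I = 5.2479 bits


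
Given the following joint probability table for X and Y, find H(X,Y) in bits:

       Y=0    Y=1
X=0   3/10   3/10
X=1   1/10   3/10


H(X,Y) = -Σ p(x,y) log₂ p(x,y)
  p(0,0)=3/10: -0.3000 × log₂(0.3000) = 0.5211
  p(0,1)=3/10: -0.3000 × log₂(0.3000) = 0.5211
  p(1,0)=1/10: -0.1000 × log₂(0.1000) = 0.3322
  p(1,1)=3/10: -0.3000 × log₂(0.3000) = 0.5211
H(X,Y) = 1.8955 bits


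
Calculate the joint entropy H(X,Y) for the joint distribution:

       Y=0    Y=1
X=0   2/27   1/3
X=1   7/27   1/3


H(X,Y) = -Σ p(x,y) log₂ p(x,y)
  p(0,0)=2/27: -0.0741 × log₂(0.0741) = 0.2781
  p(0,1)=1/3: -0.3333 × log₂(0.3333) = 0.5283
  p(1,0)=7/27: -0.2593 × log₂(0.2593) = 0.5049
  p(1,1)=1/3: -0.3333 × log₂(0.3333) = 0.5283
H(X,Y) = 1.8397 bits


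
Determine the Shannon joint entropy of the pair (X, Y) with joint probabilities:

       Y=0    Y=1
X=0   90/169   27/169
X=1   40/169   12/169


H(X,Y) = -Σ p(x,y) log₂ p(x,y)
  p(0,0)=90/169: -0.5325 × log₂(0.5325) = 0.4841
  p(0,1)=27/169: -0.1598 × log₂(0.1598) = 0.4227
  p(1,0)=40/169: -0.2367 × log₂(0.2367) = 0.4921
  p(1,1)=12/169: -0.0710 × log₂(0.0710) = 0.2710
H(X,Y) = 1.6698 bits


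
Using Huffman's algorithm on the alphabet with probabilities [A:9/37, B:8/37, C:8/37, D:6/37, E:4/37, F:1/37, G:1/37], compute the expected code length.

Huffman tree construction:
Combine smallest probabilities repeatedly
Resulting codes:
  A: 10 (length 2)
  B: 00 (length 2)
  C: 01 (length 2)
  D: 110 (length 3)
  E: 1111 (length 4)
  F: 11100 (length 5)
  G: 11101 (length 5)
Average length = Σ p(s) × length(s) = 2.5405 bits


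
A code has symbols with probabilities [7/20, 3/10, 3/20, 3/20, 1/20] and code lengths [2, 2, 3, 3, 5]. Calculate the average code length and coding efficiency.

Average length L = Σ p_i × l_i = 2.4500 bits
Entropy H = 2.0884 bits
Efficiency η = H/L × 100% = 85.24%


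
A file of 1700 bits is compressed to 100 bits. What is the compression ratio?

Compression ratio = Original / Compressed
= 1700 / 100 = 17.00:1


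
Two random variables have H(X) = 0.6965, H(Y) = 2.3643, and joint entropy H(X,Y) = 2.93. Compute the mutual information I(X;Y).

I(X;Y) = H(X) + H(Y) - H(X,Y)
I(X;Y) = 0.6965 + 2.3643 - 2.93 = 0.1308 bits


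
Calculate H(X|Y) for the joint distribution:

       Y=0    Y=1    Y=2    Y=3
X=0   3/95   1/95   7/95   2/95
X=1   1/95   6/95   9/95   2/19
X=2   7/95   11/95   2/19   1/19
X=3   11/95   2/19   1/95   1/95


H(X|Y) = Σ_y p(y) H(X|Y=y)
  p(Y=0) = 22/95, H(X|Y=0) = 1.6203
  p(Y=1) = 28/95, H(X|Y=1) = 1.7080
  p(Y=2) = 27/95, H(X|Y=2) = 1.7401
  p(Y=3) = 18/95, H(X|Y=3) = 1.5683
H(X|Y) = 0.2316×1.6203 + 0.2947×1.7080 + 0.2842×1.7401 + 0.1895×1.5683 = 1.6703 bits


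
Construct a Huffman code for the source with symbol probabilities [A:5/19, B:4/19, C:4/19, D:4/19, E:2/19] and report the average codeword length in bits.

Huffman tree construction:
Combine smallest probabilities repeatedly
Resulting codes:
  A: 10 (length 2)
  B: 111 (length 3)
  C: 00 (length 2)
  D: 01 (length 2)
  E: 110 (length 3)
Average length = Σ p(s) × length(s) = 2.3158 bits


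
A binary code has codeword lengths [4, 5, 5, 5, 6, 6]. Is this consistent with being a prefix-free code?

Kraft inequality: Σ 2^(-l_i) ≤ 1 for prefix-free code
Calculating: 2^(-4) + 2^(-5) + 2^(-5) + 2^(-5) + 2^(-6) + 2^(-6)
= 0.0625 + 0.03125 + 0.03125 + 0.03125 + 0.015625 + 0.015625
= 0.1875
Since 0.1875 ≤ 1, prefix-free code exists


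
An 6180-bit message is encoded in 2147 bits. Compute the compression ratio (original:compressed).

Compression ratio = Original / Compressed
= 6180 / 2147 = 2.88:1


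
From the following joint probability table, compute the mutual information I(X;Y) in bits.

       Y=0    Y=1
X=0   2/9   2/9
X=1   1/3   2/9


H(X) = 0.9911, H(Y) = 0.9911, H(X,Y) = 1.9749
I(X;Y) = H(X) + H(Y) - H(X,Y) = 0.0072 bits


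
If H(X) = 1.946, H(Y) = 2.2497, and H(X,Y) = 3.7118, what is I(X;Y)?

I(X;Y) = H(X) + H(Y) - H(X,Y)
I(X;Y) = 1.946 + 2.2497 - 3.7118 = 0.4839 bits


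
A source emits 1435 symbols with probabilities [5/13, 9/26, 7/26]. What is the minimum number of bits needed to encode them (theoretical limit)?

Entropy H = 1.5697 bits/symbol
Minimum bits = H × n = 1.5697 × 1435
= 2252.47 bits


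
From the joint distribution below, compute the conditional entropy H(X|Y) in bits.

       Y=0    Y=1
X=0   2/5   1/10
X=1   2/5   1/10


H(X|Y) = Σ_y p(y) H(X|Y=y)
  p(Y=0) = 4/5, H(X|Y=0) = 1.0000
  p(Y=1) = 1/5, H(X|Y=1) = 1.0000
H(X|Y) = 0.8000×1.0000 + 0.2000×1.0000 = 1.0000 bits


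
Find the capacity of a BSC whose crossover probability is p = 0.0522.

For BSC with error probability p:
C = 1 - H(p) where H(p) is binary entropy
H(0.0522) = -0.0522 × log₂(0.0522) - 0.9478 × log₂(0.9478)
H(p) = 0.2957
C = 1 - 0.2957 = 0.7043 bits/use


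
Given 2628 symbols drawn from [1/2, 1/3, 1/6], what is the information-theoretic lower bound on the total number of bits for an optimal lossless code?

Entropy H = 1.4591 bits/symbol
Minimum bits = H × n = 1.4591 × 2628
= 3834.64 bits


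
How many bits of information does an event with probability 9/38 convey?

Information content I(x) = -log₂(p(x))
I = -log₂(9/38) = -log₂(0.2368)
I = 2.0780 bits


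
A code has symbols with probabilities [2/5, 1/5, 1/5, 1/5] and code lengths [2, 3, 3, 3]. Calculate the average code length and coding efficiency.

Average length L = Σ p_i × l_i = 2.6000 bits
Entropy H = 1.9219 bits
Efficiency η = H/L × 100% = 73.92%


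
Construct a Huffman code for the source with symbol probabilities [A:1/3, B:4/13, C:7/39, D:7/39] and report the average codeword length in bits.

Huffman tree construction:
Combine smallest probabilities repeatedly
Resulting codes:
  A: 11 (length 2)
  B: 10 (length 2)
  C: 00 (length 2)
  D: 01 (length 2)
Average length = Σ p(s) × length(s) = 2.0000 bits


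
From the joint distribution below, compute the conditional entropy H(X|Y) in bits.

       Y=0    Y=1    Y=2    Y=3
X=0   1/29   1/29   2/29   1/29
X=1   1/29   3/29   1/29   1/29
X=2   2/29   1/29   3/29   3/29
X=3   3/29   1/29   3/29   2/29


H(X|Y) = Σ_y p(y) H(X|Y=y)
  p(Y=0) = 7/29, H(X|Y=0) = 1.8424
  p(Y=1) = 6/29, H(X|Y=1) = 1.7925
  p(Y=2) = 9/29, H(X|Y=2) = 1.8911
  p(Y=3) = 7/29, H(X|Y=3) = 1.8424
H(X|Y) = 0.2414×1.8424 + 0.2069×1.7925 + 0.3103×1.8911 + 0.2414×1.8424 = 1.8472 bits


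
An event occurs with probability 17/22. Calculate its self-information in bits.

Information content I(x) = -log₂(p(x))
I = -log₂(17/22) = -log₂(0.7727)
I = 0.3720 bits


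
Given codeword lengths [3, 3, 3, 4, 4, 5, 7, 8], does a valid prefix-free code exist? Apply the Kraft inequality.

Kraft inequality: Σ 2^(-l_i) ≤ 1 for prefix-free code
Calculating: 2^(-3) + 2^(-3) + 2^(-3) + 2^(-4) + 2^(-4) + 2^(-5) + 2^(-7) + 2^(-8)
= 0.125 + 0.125 + 0.125 + 0.0625 + 0.0625 + 0.03125 + 0.0078125 + 0.00390625
= 0.5430
Since 0.5430 ≤ 1, prefix-free code exists


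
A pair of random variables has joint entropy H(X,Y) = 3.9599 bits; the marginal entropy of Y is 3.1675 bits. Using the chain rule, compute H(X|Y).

Chain rule: H(X,Y) = H(X|Y) + H(Y)
H(X|Y) = H(X,Y) - H(Y) = 3.9599 - 3.1675 = 0.7924 bits


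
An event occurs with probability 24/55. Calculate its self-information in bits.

Information content I(x) = -log₂(p(x))
I = -log₂(24/55) = -log₂(0.4364)
I = 1.1964 bits


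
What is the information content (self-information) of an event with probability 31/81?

Information content I(x) = -log₂(p(x))
I = -log₂(31/81) = -log₂(0.3827)
I = 1.3857 bits


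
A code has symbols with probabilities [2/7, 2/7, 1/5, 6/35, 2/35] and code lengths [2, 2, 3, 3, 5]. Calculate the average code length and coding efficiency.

Average length L = Σ p_i × l_i = 2.5429 bits
Entropy H = 2.1693 bits
Efficiency η = H/L × 100% = 85.31%


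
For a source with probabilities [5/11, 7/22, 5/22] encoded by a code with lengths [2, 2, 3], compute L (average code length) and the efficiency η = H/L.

Average length L = Σ p_i × l_i = 2.2273 bits
Entropy H = 1.5285 bits
Efficiency η = H/L × 100% = 68.63%


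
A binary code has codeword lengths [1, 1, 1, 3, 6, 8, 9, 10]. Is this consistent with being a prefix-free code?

Kraft inequality: Σ 2^(-l_i) ≤ 1 for prefix-free code
Calculating: 2^(-1) + 2^(-1) + 2^(-1) + 2^(-3) + 2^(-6) + 2^(-8) + 2^(-9) + 2^(-10)
= 0.5 + 0.5 + 0.5 + 0.125 + 0.015625 + 0.00390625 + 0.001953125 + 0.0009765625
= 1.6475
Since 1.6475 > 1, prefix-free code does not exist


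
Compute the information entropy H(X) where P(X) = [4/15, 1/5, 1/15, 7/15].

H(X) = -Σ p(x) log₂ p(x)
  -4/15 × log₂(4/15) = 0.5085
  -1/5 × log₂(1/5) = 0.4644
  -1/15 × log₂(1/15) = 0.2605
  -7/15 × log₂(7/15) = 0.5131
H(X) = 1.7465 bits


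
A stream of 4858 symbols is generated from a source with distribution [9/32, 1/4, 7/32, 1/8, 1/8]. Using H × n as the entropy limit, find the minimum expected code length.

Entropy H = 2.2443 bits/symbol
Minimum bits = H × n = 2.2443 × 4858
= 10903.05 bits


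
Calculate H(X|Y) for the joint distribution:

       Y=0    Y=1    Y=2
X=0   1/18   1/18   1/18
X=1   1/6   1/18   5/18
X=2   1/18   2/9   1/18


H(X|Y) = Σ_y p(y) H(X|Y=y)
  p(Y=0) = 5/18, H(X|Y=0) = 1.3710
  p(Y=1) = 1/3, H(X|Y=1) = 1.2516
  p(Y=2) = 7/18, H(X|Y=2) = 1.1488
H(X|Y) = 0.2778×1.3710 + 0.3333×1.2516 + 0.3889×1.1488 = 1.2448 bits


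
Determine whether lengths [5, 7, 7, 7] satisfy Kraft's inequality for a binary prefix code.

Kraft inequality: Σ 2^(-l_i) ≤ 1 for prefix-free code
Calculating: 2^(-5) + 2^(-7) + 2^(-7) + 2^(-7)
= 0.03125 + 0.0078125 + 0.0078125 + 0.0078125
= 0.0547
Since 0.0547 ≤ 1, prefix-free code exists


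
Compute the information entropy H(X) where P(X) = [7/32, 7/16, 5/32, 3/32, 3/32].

H(X) = -Σ p(x) log₂ p(x)
  -7/32 × log₂(7/32) = 0.4796
  -7/16 × log₂(7/16) = 0.5218
  -5/32 × log₂(5/32) = 0.4184
  -3/32 × log₂(3/32) = 0.3202
  -3/32 × log₂(3/32) = 0.3202
H(X) = 2.0602 bits


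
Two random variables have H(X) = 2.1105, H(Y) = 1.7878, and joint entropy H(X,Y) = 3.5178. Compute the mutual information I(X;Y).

I(X;Y) = H(X) + H(Y) - H(X,Y)
I(X;Y) = 2.1105 + 1.7878 - 3.5178 = 0.3805 bits


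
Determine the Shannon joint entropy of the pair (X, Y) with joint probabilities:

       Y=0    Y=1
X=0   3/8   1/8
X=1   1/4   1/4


H(X,Y) = -Σ p(x,y) log₂ p(x,y)
  p(0,0)=3/8: -0.3750 × log₂(0.3750) = 0.5306
  p(0,1)=1/8: -0.1250 × log₂(0.1250) = 0.3750
  p(1,0)=1/4: -0.2500 × log₂(0.2500) = 0.5000
  p(1,1)=1/4: -0.2500 × log₂(0.2500) = 0.5000
H(X,Y) = 1.9056 bits


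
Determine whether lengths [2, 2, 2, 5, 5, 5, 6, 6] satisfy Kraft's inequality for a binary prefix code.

Kraft inequality: Σ 2^(-l_i) ≤ 1 for prefix-free code
Calculating: 2^(-2) + 2^(-2) + 2^(-2) + 2^(-5) + 2^(-5) + 2^(-5) + 2^(-6) + 2^(-6)
= 0.25 + 0.25 + 0.25 + 0.03125 + 0.03125 + 0.03125 + 0.015625 + 0.015625
= 0.8750
Since 0.8750 ≤ 1, prefix-free code exists


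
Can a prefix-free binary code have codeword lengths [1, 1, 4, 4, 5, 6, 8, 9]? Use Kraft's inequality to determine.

Kraft inequality: Σ 2^(-l_i) ≤ 1 for prefix-free code
Calculating: 2^(-1) + 2^(-1) + 2^(-4) + 2^(-4) + 2^(-5) + 2^(-6) + 2^(-8) + 2^(-9)
= 0.5 + 0.5 + 0.0625 + 0.0625 + 0.03125 + 0.015625 + 0.00390625 + 0.001953125
= 1.1777
Since 1.1777 > 1, prefix-free code does not exist


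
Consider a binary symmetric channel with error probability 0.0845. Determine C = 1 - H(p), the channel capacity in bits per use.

For BSC with error probability p:
C = 1 - H(p) where H(p) is binary entropy
H(0.0845) = -0.0845 × log₂(0.0845) - 0.9155 × log₂(0.9155)
H(p) = 0.4178
C = 1 - 0.4178 = 0.5822 bits/use


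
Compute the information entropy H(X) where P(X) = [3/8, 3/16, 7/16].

H(X) = -Σ p(x) log₂ p(x)
  -3/8 × log₂(3/8) = 0.5306
  -3/16 × log₂(3/16) = 0.4528
  -7/16 × log₂(7/16) = 0.5218
H(X) = 1.5052 bits


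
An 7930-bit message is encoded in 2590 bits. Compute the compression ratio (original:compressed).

Compression ratio = Original / Compressed
= 7930 / 2590 = 3.06:1


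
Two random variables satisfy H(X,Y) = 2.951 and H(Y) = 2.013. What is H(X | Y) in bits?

Chain rule: H(X,Y) = H(X|Y) + H(Y)
H(X|Y) = H(X,Y) - H(Y) = 2.951 - 2.013 = 0.938 bits


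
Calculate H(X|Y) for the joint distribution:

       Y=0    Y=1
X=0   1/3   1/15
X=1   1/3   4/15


H(X|Y) = Σ_y p(y) H(X|Y=y)
  p(Y=0) = 2/3, H(X|Y=0) = 1.0000
  p(Y=1) = 1/3, H(X|Y=1) = 0.7219
H(X|Y) = 0.6667×1.0000 + 0.3333×0.7219 = 0.9073 bits


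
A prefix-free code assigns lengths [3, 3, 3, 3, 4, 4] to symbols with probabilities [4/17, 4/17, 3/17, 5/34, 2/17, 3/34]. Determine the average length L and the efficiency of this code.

Average length L = Σ p_i × l_i = 3.2059 bits
Entropy H = 2.5029 bits
Efficiency η = H/L × 100% = 78.07%


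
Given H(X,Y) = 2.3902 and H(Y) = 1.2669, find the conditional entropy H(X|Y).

Chain rule: H(X,Y) = H(X|Y) + H(Y)
H(X|Y) = H(X,Y) - H(Y) = 2.3902 - 1.2669 = 1.1233 bits


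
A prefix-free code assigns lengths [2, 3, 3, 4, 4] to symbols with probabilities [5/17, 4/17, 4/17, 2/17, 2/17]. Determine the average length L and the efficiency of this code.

Average length L = Σ p_i × l_i = 2.9412 bits
Entropy H = 2.2281 bits
Efficiency η = H/L × 100% = 75.75%


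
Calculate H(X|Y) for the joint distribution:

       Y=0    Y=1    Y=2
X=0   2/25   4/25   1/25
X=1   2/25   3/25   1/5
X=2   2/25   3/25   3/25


H(X|Y) = Σ_y p(y) H(X|Y=y)
  p(Y=0) = 6/25, H(X|Y=0) = 1.5850
  p(Y=1) = 2/5, H(X|Y=1) = 1.5710
  p(Y=2) = 9/25, H(X|Y=2) = 1.3516
H(X|Y) = 0.2400×1.5850 + 0.4000×1.5710 + 0.3600×1.3516 = 1.4954 bits


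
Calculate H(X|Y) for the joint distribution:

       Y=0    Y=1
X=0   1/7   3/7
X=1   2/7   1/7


H(X|Y) = Σ_y p(y) H(X|Y=y)
  p(Y=0) = 3/7, H(X|Y=0) = 0.9183
  p(Y=1) = 4/7, H(X|Y=1) = 0.8113
H(X|Y) = 0.4286×0.9183 + 0.5714×0.8113 = 0.8571 bits


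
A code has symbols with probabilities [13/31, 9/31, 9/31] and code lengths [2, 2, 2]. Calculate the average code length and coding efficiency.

Average length L = Σ p_i × l_i = 2.0000 bits
Entropy H = 1.5618 bits
Efficiency η = H/L × 100% = 78.09%


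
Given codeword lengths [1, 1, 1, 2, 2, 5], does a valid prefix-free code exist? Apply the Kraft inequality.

Kraft inequality: Σ 2^(-l_i) ≤ 1 for prefix-free code
Calculating: 2^(-1) + 2^(-1) + 2^(-1) + 2^(-2) + 2^(-2) + 2^(-5)
= 0.5 + 0.5 + 0.5 + 0.25 + 0.25 + 0.03125
= 2.0312
Since 2.0312 > 1, prefix-free code does not exist


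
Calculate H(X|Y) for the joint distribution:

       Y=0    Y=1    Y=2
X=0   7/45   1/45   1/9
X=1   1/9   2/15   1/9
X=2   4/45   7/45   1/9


H(X|Y) = Σ_y p(y) H(X|Y=y)
  p(Y=0) = 16/45, H(X|Y=0) = 1.5462
  p(Y=1) = 14/45, H(X|Y=1) = 1.2958
  p(Y=2) = 1/3, H(X|Y=2) = 1.5850
H(X|Y) = 0.3556×1.5462 + 0.3111×1.2958 + 0.3333×1.5850 = 1.4812 bits


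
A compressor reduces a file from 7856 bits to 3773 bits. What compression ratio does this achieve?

Compression ratio = Original / Compressed
= 7856 / 3773 = 2.08:1


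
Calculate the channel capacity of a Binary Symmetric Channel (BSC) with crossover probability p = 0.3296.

For BSC with error probability p:
C = 1 - H(p) where H(p) is binary entropy
H(0.3296) = -0.3296 × log₂(0.3296) - 0.6704 × log₂(0.6704)
H(p) = 0.9145
C = 1 - 0.9145 = 0.0855 bits/use


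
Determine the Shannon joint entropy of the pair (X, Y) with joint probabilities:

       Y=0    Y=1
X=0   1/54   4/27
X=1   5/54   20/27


H(X,Y) = -Σ p(x,y) log₂ p(x,y)
  p(0,0)=1/54: -0.0185 × log₂(0.0185) = 0.1066
  p(0,1)=4/27: -0.1481 × log₂(0.1481) = 0.4081
  p(1,0)=5/54: -0.0926 × log₂(0.0926) = 0.3179
  p(1,1)=20/27: -0.7407 × log₂(0.7407) = 0.3207
H(X,Y) = 1.1533 bits


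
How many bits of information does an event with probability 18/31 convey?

Information content I(x) = -log₂(p(x))
I = -log₂(18/31) = -log₂(0.5806)
I = 0.7843 bits


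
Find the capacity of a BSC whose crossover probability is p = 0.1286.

For BSC with error probability p:
C = 1 - H(p) where H(p) is binary entropy
H(0.1286) = -0.1286 × log₂(0.1286) - 0.8714 × log₂(0.8714)
H(p) = 0.5536
C = 1 - 0.5536 = 0.4464 bits/use


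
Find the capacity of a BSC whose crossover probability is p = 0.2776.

For BSC with error probability p:
C = 1 - H(p) where H(p) is binary entropy
H(0.2776) = -0.2776 × log₂(0.2776) - 0.7224 × log₂(0.7224)
H(p) = 0.8522
C = 1 - 0.8522 = 0.1478 bits/use


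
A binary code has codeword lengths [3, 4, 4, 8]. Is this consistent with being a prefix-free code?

Kraft inequality: Σ 2^(-l_i) ≤ 1 for prefix-free code
Calculating: 2^(-3) + 2^(-4) + 2^(-4) + 2^(-8)
= 0.125 + 0.0625 + 0.0625 + 0.00390625
= 0.2539
Since 0.2539 ≤ 1, prefix-free code exists


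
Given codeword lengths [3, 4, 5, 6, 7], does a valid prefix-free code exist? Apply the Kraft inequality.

Kraft inequality: Σ 2^(-l_i) ≤ 1 for prefix-free code
Calculating: 2^(-3) + 2^(-4) + 2^(-5) + 2^(-6) + 2^(-7)
= 0.125 + 0.0625 + 0.03125 + 0.015625 + 0.0078125
= 0.2422
Since 0.2422 ≤ 1, prefix-free code exists


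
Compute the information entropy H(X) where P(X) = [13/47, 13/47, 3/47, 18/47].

H(X) = -Σ p(x) log₂ p(x)
  -13/47 × log₂(13/47) = 0.5128
  -13/47 × log₂(13/47) = 0.5128
  -3/47 × log₂(3/47) = 0.2534
  -18/47 × log₂(18/47) = 0.5303
H(X) = 1.8094 bits


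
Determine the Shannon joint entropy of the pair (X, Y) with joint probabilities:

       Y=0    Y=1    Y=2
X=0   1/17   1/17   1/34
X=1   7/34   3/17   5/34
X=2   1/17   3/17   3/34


H(X,Y) = -Σ p(x,y) log₂ p(x,y)
  p(0,0)=1/17: -0.0588 × log₂(0.0588) = 0.2404
  p(0,1)=1/17: -0.0588 × log₂(0.0588) = 0.2404
  p(0,2)=1/34: -0.0294 × log₂(0.0294) = 0.1496
  p(1,0)=7/34: -0.2059 × log₂(0.2059) = 0.4694
  p(1,1)=3/17: -0.1765 × log₂(0.1765) = 0.4416
  p(1,2)=5/34: -0.1471 × log₂(0.1471) = 0.4067
  p(2,0)=1/17: -0.0588 × log₂(0.0588) = 0.2404
  p(2,1)=3/17: -0.1765 × log₂(0.1765) = 0.4416
  p(2,2)=3/34: -0.0882 × log₂(0.0882) = 0.3090
H(X,Y) = 2.9394 bits


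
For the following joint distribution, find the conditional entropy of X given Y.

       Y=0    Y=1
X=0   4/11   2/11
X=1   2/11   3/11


H(X|Y) = Σ_y p(y) H(X|Y=y)
  p(Y=0) = 6/11, H(X|Y=0) = 0.9183
  p(Y=1) = 5/11, H(X|Y=1) = 0.9710
H(X|Y) = 0.5455×0.9183 + 0.4545×0.9710 = 0.9422 bits


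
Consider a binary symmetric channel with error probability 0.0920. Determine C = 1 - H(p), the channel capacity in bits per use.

For BSC with error probability p:
C = 1 - H(p) where H(p) is binary entropy
H(0.0920) = -0.0920 × log₂(0.0920) - 0.9080 × log₂(0.9080)
H(p) = 0.4431
C = 1 - 0.4431 = 0.5569 bits/use


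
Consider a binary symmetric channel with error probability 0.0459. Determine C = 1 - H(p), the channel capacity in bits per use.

For BSC with error probability p:
C = 1 - H(p) where H(p) is binary entropy
H(0.0459) = -0.0459 × log₂(0.0459) - 0.9541 × log₂(0.9541)
H(p) = 0.2687
C = 1 - 0.2687 = 0.7313 bits/use


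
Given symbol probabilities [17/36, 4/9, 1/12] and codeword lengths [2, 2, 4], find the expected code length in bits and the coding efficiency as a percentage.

Average length L = Σ p_i × l_i = 2.1667 bits
Entropy H = 1.3299 bits
Efficiency η = H/L × 100% = 61.38%


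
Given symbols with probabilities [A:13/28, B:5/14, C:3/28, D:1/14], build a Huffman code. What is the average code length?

Huffman tree construction:
Combine smallest probabilities repeatedly
Resulting codes:
  A: 0 (length 1)
  B: 11 (length 2)
  C: 101 (length 3)
  D: 100 (length 3)
Average length = Σ p(s) × length(s) = 1.7143 bits


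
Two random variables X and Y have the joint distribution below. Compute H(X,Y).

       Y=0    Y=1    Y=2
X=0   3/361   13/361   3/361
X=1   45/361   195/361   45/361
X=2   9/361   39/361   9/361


H(X,Y) = -Σ p(x,y) log₂ p(x,y)
  p(0,0)=3/361: -0.0083 × log₂(0.0083) = 0.0574
  p(0,1)=13/361: -0.0360 × log₂(0.0360) = 0.1727
  p(0,2)=3/361: -0.0083 × log₂(0.0083) = 0.0574
  p(1,0)=45/361: -0.1247 × log₂(0.1247) = 0.3745
  p(1,1)=195/361: -0.5402 × log₂(0.5402) = 0.4800
  p(1,2)=45/361: -0.1247 × log₂(0.1247) = 0.3745
  p(2,0)=9/361: -0.0249 × log₂(0.0249) = 0.1328
  p(2,1)=39/361: -0.1080 × log₂(0.1080) = 0.3468
  p(2,2)=9/361: -0.0249 × log₂(0.0249) = 0.1328
H(X,Y) = 2.1288 bits


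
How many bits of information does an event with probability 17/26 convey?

Information content I(x) = -log₂(p(x))
I = -log₂(17/26) = -log₂(0.6538)
I = 0.6130 bits


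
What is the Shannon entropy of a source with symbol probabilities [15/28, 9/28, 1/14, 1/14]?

H(X) = -Σ p(x) log₂ p(x)
  -15/28 × log₂(15/28) = 0.4824
  -9/28 × log₂(9/28) = 0.5263
  -1/14 × log₂(1/14) = 0.2720
  -1/14 × log₂(1/14) = 0.2720
H(X) = 1.5526 bits


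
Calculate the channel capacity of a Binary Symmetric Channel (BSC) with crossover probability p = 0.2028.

For BSC with error probability p:
C = 1 - H(p) where H(p) is binary entropy
H(0.2028) = -0.2028 × log₂(0.2028) - 0.7972 × log₂(0.7972)
H(p) = 0.7275
C = 1 - 0.7275 = 0.2725 bits/use


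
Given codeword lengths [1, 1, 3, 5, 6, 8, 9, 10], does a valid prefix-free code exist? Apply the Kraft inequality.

Kraft inequality: Σ 2^(-l_i) ≤ 1 for prefix-free code
Calculating: 2^(-1) + 2^(-1) + 2^(-3) + 2^(-5) + 2^(-6) + 2^(-8) + 2^(-9) + 2^(-10)
= 0.5 + 0.5 + 0.125 + 0.03125 + 0.015625 + 0.00390625 + 0.001953125 + 0.0009765625
= 1.1787
Since 1.1787 > 1, prefix-free code does not exist


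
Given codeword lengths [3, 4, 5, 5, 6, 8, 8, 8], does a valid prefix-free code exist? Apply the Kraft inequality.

Kraft inequality: Σ 2^(-l_i) ≤ 1 for prefix-free code
Calculating: 2^(-3) + 2^(-4) + 2^(-5) + 2^(-5) + 2^(-6) + 2^(-8) + 2^(-8) + 2^(-8)
= 0.125 + 0.0625 + 0.03125 + 0.03125 + 0.015625 + 0.00390625 + 0.00390625 + 0.00390625
= 0.2773
Since 0.2773 ≤ 1, prefix-free code exists


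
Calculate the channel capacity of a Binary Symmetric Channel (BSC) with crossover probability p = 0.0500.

For BSC with error probability p:
C = 1 - H(p) where H(p) is binary entropy
H(0.0500) = -0.0500 × log₂(0.0500) - 0.9500 × log₂(0.9500)
H(p) = 0.2864
C = 1 - 0.2864 = 0.7136 bits/use


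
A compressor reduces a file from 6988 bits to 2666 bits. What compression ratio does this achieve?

Compression ratio = Original / Compressed
= 6988 / 2666 = 2.62:1


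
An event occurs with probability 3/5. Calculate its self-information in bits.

Information content I(x) = -log₂(p(x))
I = -log₂(3/5) = -log₂(0.6000)
I = 0.7370 bits


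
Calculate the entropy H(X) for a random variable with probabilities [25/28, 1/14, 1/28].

H(X) = -Σ p(x) log₂ p(x)
  -25/28 × log₂(25/28) = 0.1460
  -1/14 × log₂(1/14) = 0.2720
  -1/28 × log₂(1/28) = 0.1717
H(X) = 0.5896 bits


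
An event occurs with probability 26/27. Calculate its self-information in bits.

Information content I(x) = -log₂(p(x))
I = -log₂(26/27) = -log₂(0.9630)
I = 0.0544 bits


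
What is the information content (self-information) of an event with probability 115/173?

Information content I(x) = -log₂(p(x))
I = -log₂(115/173) = -log₂(0.6647)
I = 0.5891 bits


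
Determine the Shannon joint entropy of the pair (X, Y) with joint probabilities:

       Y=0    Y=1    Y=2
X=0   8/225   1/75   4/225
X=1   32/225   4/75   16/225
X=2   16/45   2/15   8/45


H(X,Y) = -Σ p(x,y) log₂ p(x,y)
  p(0,0)=8/225: -0.0356 × log₂(0.0356) = 0.1712
  p(0,1)=1/75: -0.0133 × log₂(0.0133) = 0.0831
  p(0,2)=4/225: -0.0178 × log₂(0.0178) = 0.1034
  p(1,0)=32/225: -0.1422 × log₂(0.1422) = 0.4002
  p(1,1)=4/75: -0.0533 × log₂(0.0533) = 0.2255
  p(1,2)=16/225: -0.0711 × log₂(0.0711) = 0.2712
  p(2,0)=16/45: -0.3556 × log₂(0.3556) = 0.5304
  p(2,1)=2/15: -0.1333 × log₂(0.1333) = 0.3876
  p(2,2)=8/45: -0.1778 × log₂(0.1778) = 0.4430
H(X,Y) = 2.6155 bits


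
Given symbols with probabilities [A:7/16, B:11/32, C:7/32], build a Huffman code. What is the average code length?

Huffman tree construction:
Combine smallest probabilities repeatedly
Resulting codes:
  A: 0 (length 1)
  B: 11 (length 2)
  C: 10 (length 2)
Average length = Σ p(s) × length(s) = 1.5625 bits


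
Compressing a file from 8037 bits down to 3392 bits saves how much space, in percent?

Space savings = (1 - Compressed/Original) × 100%
= (1 - 3392/8037) × 100%
= 57.80%


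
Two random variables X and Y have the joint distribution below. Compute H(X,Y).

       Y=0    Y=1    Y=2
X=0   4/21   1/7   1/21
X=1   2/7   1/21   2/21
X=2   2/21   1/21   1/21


H(X,Y) = -Σ p(x,y) log₂ p(x,y)
  p(0,0)=4/21: -0.1905 × log₂(0.1905) = 0.4557
  p(0,1)=1/7: -0.1429 × log₂(0.1429) = 0.4011
  p(0,2)=1/21: -0.0476 × log₂(0.0476) = 0.2092
  p(1,0)=2/7: -0.2857 × log₂(0.2857) = 0.5164
  p(1,1)=1/21: -0.0476 × log₂(0.0476) = 0.2092
  p(1,2)=2/21: -0.0952 × log₂(0.0952) = 0.3231
  p(2,0)=2/21: -0.0952 × log₂(0.0952) = 0.3231
  p(2,1)=1/21: -0.0476 × log₂(0.0476) = 0.2092
  p(2,2)=1/21: -0.0476 × log₂(0.0476) = 0.2092
H(X,Y) = 2.8559 bits


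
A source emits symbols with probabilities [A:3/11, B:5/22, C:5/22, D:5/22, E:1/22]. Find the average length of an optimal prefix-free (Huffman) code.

Huffman tree construction:
Combine smallest probabilities repeatedly
Resulting codes:
  A: 10 (length 2)
  B: 111 (length 3)
  C: 00 (length 2)
  D: 01 (length 2)
  E: 110 (length 3)
Average length = Σ p(s) × length(s) = 2.2727 bits


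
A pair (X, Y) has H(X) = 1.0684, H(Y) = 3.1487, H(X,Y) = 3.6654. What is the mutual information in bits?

I(X;Y) = H(X) + H(Y) - H(X,Y)
I(X;Y) = 1.0684 + 3.1487 - 3.6654 = 0.5517 bits


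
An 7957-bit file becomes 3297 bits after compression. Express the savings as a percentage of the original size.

Space savings = (1 - Compressed/Original) × 100%
= (1 - 3297/7957) × 100%
= 58.56%


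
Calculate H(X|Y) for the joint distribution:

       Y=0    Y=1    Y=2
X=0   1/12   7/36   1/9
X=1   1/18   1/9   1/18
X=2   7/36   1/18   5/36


H(X|Y) = Σ_y p(y) H(X|Y=y)
  p(Y=0) = 1/3, H(X|Y=0) = 1.3844
  p(Y=1) = 13/36, H(X|Y=1) = 1.4196
  p(Y=2) = 11/36, H(X|Y=2) = 1.4949
H(X|Y) = 0.3333×1.3844 + 0.3611×1.4196 + 0.3056×1.4949 = 1.4309 bits


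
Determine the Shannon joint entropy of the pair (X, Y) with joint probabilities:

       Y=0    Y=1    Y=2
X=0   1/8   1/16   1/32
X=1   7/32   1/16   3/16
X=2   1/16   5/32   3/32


H(X,Y) = -Σ p(x,y) log₂ p(x,y)
  p(0,0)=1/8: -0.1250 × log₂(0.1250) = 0.3750
  p(0,1)=1/16: -0.0625 × log₂(0.0625) = 0.2500
  p(0,2)=1/32: -0.0312 × log₂(0.0312) = 0.1562
  p(1,0)=7/32: -0.2188 × log₂(0.2188) = 0.4796
  p(1,1)=1/16: -0.0625 × log₂(0.0625) = 0.2500
  p(1,2)=3/16: -0.1875 × log₂(0.1875) = 0.4528
  p(2,0)=1/16: -0.0625 × log₂(0.0625) = 0.2500
  p(2,1)=5/32: -0.1562 × log₂(0.1562) = 0.4184
  p(2,2)=3/32: -0.0938 × log₂(0.0938) = 0.3202
H(X,Y) = 2.9523 bits


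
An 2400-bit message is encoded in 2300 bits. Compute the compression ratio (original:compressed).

Compression ratio = Original / Compressed
= 2400 / 2300 = 1.04:1


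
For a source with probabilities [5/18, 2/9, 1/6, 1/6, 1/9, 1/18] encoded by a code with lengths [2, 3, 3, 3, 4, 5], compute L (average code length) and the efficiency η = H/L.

Average length L = Σ p_i × l_i = 2.9444 bits
Entropy H = 2.4411 bits
Efficiency η = H/L × 100% = 82.90%


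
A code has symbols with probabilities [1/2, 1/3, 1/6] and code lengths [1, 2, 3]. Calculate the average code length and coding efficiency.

Average length L = Σ p_i × l_i = 1.6667 bits
Entropy H = 1.4591 bits
Efficiency η = H/L × 100% = 87.55%


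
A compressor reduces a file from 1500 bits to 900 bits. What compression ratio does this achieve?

Compression ratio = Original / Compressed
= 1500 / 900 = 1.67:1
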